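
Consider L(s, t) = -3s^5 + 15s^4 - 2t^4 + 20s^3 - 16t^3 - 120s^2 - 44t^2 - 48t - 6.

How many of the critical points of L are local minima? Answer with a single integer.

2

L separates as a function of s plus a function of t, so ∇L=0 decouples.
∂L/∂s = -15s(s - 4)(s - 2)(s + 2) = 0 at s ∈ {-2, 0, 2, 4}; ∂L/∂t = -8(t + 1)(t + 2)(t + 3) = 0 at t ∈ {-3, -2, -1}.
The Hessian is diagonal: diag(L_ss, L_tt). Second derivatives: L_ss(-2)=720, L_ss(0)=-240, L_ss(2)=240, L_ss(4)=-720; L_tt(-3)=-16, L_tt(-2)=8, L_tt(-1)=-16.
Local minima occur where both diagonal entries positive: (-2, -2), (2, -2). Count: 2.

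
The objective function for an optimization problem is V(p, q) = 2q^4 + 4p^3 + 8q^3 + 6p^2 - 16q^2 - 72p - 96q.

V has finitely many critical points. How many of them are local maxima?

1

V separates as a function of p plus a function of q, so ∇V=0 decouples.
∂V/∂p = 12(p - 2)(p + 3) = 0 at p ∈ {-3, 2}; ∂V/∂q = 8(q - 2)(q + 2)(q + 3) = 0 at q ∈ {-3, -2, 2}.
The Hessian is diagonal: diag(V_pp, V_qq). Second derivatives: V_pp(-3)=-60, V_pp(2)=60; V_qq(-3)=40, V_qq(-2)=-32, V_qq(2)=160.
Local maxima occur where both diagonal entries negative: (-3, -2). Count: 1.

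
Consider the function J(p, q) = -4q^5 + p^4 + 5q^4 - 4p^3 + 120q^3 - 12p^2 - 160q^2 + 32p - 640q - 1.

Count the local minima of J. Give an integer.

4

J separates as a function of p plus a function of q, so ∇J=0 decouples.
∂J/∂p = 4(p - 4)(p - 1)(p + 2) = 0 at p ∈ {-2, 1, 4}; ∂J/∂q = -20(q - 4)(q - 2)(q + 1)(q + 4) = 0 at q ∈ {-4, -1, 2, 4}.
The Hessian is diagonal: diag(J_pp, J_qq). Second derivatives: J_pp(-2)=72, J_pp(1)=-36, J_pp(4)=72; J_qq(-4)=2880, J_qq(-1)=-900, J_qq(2)=720, J_qq(4)=-1600.
Local minima occur where both diagonal entries positive: (-2, -4), (-2, 2), (4, -4), (4, 2). Count: 4.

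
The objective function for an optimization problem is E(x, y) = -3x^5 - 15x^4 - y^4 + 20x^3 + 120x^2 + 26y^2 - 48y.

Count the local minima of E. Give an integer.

2

E separates as a function of x plus a function of y, so ∇E=0 decouples.
∂E/∂x = -15x(x - 2)(x + 2)(x + 4) = 0 at x ∈ {-4, -2, 0, 2}; ∂E/∂y = -4(y - 3)(y - 1)(y + 4) = 0 at y ∈ {-4, 1, 3}.
The Hessian is diagonal: diag(E_xx, E_yy). Second derivatives: E_xx(-4)=720, E_xx(-2)=-240, E_xx(0)=240, E_xx(2)=-720; E_yy(-4)=-140, E_yy(1)=40, E_yy(3)=-56.
Local minima occur where both diagonal entries positive: (-4, 1), (0, 1). Count: 2.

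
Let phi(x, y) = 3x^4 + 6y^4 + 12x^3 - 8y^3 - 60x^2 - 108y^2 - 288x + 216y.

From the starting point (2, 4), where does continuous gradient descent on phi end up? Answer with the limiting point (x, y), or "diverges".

phi is separable, so gradient descent decouples: x follows -∂phi/∂x, y follows -∂phi/∂y.
∂phi/∂x = 12(x - 3)(x + 2)(x + 4); at x=2 this is -288, so x increases.
∂phi/∂y = 24(y - 3)(y - 1)(y + 3); at y=4 this is 504, so y decreases.
x converges to its nearest critical value 3 (a local min of the x-part); y converges to 3. The iterate converges to (3, 3).

(3, 3)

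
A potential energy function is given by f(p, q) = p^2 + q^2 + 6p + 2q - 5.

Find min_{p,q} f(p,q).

f(p,q) separates as A(p) + B(q) − 5, so its minimum is min A + min B − 5.
A'(p) = 2p + 6 vanishes at p ∈ {-3}; B'(q) = 2q + 2 vanishes at q ∈ {-1}.
Local minima of A (where A''>0): A(-3)=-9. Local minima of B: B(-1)=-1.
So the global minimum of f is A(-3) + B(-1) − 5 = -9 − 1 − 5 = -15, attained at (-3, -1).

-15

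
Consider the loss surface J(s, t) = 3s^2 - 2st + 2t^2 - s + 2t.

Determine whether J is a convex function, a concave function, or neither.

J is quadratic, so its Hessian is the constant matrix H = [[6, -2], [-2, 4]].
det(H) = 20, tr(H) = 10.
det(H) > 0 and tr(H) > 0, so H is positive definite everywhere: convex.

convex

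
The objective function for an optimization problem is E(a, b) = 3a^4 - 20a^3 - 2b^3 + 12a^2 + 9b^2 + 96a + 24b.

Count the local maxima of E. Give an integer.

E separates as a function of a plus a function of b, so ∇E=0 decouples.
∂E/∂a = 12(a - 4)(a - 2)(a + 1) = 0 at a ∈ {-1, 2, 4}; ∂E/∂b = -6(b - 4)(b + 1) = 0 at b ∈ {-1, 4}.
The Hessian is diagonal: diag(E_aa, E_bb). Second derivatives: E_aa(-1)=180, E_aa(2)=-72, E_aa(4)=120; E_bb(-1)=30, E_bb(4)=-30.
Local maxima occur where both diagonal entries negative: (2, 4). Count: 1.

1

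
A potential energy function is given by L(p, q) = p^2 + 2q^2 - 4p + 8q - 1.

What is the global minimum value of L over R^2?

L(p,q) separates as A(p) + B(q) − 1, so its minimum is min A + min B − 1.
A'(p) = 2p - 4 vanishes at p ∈ {2}; B'(q) = 4q + 8 vanishes at q ∈ {-2}.
Local minima of A (where A''>0): A(2)=-4. Local minima of B: B(-2)=-8.
So the global minimum of L is A(2) + B(-2) − 1 = -4 − 8 − 1 = -13, attained at (2, -2).

-13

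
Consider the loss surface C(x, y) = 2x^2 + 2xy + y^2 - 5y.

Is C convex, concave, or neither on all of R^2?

convex

C is quadratic, so its Hessian is the constant matrix H = [[4, 2], [2, 2]].
det(H) = 4, tr(H) = 6.
det(H) > 0 and tr(H) > 0, so H is positive definite everywhere: convex.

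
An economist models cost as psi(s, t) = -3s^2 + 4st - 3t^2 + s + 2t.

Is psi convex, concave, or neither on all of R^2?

concave

psi is quadratic, so its Hessian is the constant matrix H = [[-6, 4], [4, -6]].
det(H) = 20, tr(H) = -12.
det(H) > 0 and tr(H) < 0, so H is negative definite everywhere: concave.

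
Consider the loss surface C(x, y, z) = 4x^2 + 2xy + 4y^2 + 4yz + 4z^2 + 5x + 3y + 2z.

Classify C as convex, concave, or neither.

convex

C is quadratic, so its Hessian is the constant matrix H = [[8, 2, 0], [2, 8, 4], [0, 4, 8]].
Leading principal minors: 8, 60, 352.
All positive ⇒ H ≻ 0 ⇒ convex.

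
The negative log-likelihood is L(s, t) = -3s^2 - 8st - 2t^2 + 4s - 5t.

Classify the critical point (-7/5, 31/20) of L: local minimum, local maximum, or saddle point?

The Hessian of L is constant: H = [[-6, -8], [-8, -4]].
det(H) = (-6)·(-4) − (-8)² = -40.
Since det(H) < 0, H is indefinite and the critical point is a saddle point.

saddle point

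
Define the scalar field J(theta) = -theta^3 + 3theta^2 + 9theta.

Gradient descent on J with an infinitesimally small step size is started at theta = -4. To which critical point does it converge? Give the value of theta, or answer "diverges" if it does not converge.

-1

J'(theta) = -3(theta - 3)(theta + 1), so J'(-4) = -63.
Gradient descent moves in the -J' direction, i.e. theta is increasing.
The nearest critical point in that direction is theta = -1, where J'' = 12 > 0 (a local minimum). The iterate converges there.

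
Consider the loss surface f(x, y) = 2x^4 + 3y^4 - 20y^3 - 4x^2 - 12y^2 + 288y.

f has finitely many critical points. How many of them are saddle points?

4

f separates as a function of x plus a function of y, so ∇f=0 decouples.
∂f/∂x = 8x(x - 1)(x + 1) = 0 at x ∈ {-1, 0, 1}; ∂f/∂y = 12(y - 4)(y - 3)(y + 2) = 0 at y ∈ {-2, 3, 4}.
The Hessian is diagonal: diag(f_xx, f_yy). Second derivatives: f_xx(-1)=16, f_xx(0)=-8, f_xx(1)=16; f_yy(-2)=360, f_yy(3)=-60, f_yy(4)=72.
Saddle points occur where the two diagonal entries have opposite signs: (-1, 3), (0, -2), (0, 4), (1, 3). Count: 4.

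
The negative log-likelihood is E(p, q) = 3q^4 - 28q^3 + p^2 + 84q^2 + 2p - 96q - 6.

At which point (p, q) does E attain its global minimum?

E(p,q) separates as A(p) + B(q) − 6, so its minimum is min A + min B − 6.
A'(p) = 2p + 2 vanishes at p ∈ {-1}; B'(q) = 12(q - 4)(q - 2)(q - 1) vanishes at q ∈ {1, 2, 4}.
Local minima of A (where A''>0): A(-1)=-1. Local minima of B: B(1)=-37, B(4)=-64.
So the global minimum of E is A(-1) + B(4) − 6 = -1 − 64 − 6 = -71, attained at (-1, 4).

(-1, 4)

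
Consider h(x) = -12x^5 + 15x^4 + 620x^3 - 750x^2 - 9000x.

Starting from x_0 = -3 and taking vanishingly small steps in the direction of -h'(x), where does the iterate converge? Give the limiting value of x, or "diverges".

h'(x) = -60(x - 5)(x - 3)(x + 2)(x + 5), so h'(-3) = 5760.
Gradient descent moves in the -h' direction, i.e. x is decreasing.
The nearest critical point in that direction is x = -5, where h'' = 14400 > 0 (a local minimum). The iterate converges there.

-5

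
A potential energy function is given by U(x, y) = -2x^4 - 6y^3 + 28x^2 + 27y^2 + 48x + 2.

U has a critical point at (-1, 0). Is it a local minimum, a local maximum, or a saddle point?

local minimum

The mixed partial ∂²U/∂x∂y is 0, so the Hessian at any point is diag(U_xx, U_yy) = diag(8(-3x^2 + 7), 18(-2y + 3)).
At (-1, 0): H = diag(32, 54).
Both eigenvalues are positive, so H is positive definite: a local minimum.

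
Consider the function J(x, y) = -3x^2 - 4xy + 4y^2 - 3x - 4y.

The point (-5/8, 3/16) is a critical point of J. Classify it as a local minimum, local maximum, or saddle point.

The Hessian of J is constant: H = [[-6, -4], [-4, 8]].
det(H) = (-6)·8 − (-4)² = -64.
Since det(H) < 0, H is indefinite and the critical point is a saddle point.

saddle point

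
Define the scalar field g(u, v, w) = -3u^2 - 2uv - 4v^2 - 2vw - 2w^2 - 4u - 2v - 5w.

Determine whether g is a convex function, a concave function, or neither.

concave

g is quadratic, so its Hessian is the constant matrix H = [[-6, -2, 0], [-2, -8, -2], [0, -2, -4]].
Leading principal minors: -6, 44, -152.
Signs alternate −, +, − ⇒ H ≺ 0 ⇒ concave.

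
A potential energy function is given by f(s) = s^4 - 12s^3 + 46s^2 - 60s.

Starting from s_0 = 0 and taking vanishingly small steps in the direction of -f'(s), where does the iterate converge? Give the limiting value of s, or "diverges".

f'(s) = 4(s - 5)(s - 3)(s - 1), so f'(0) = -60.
Gradient descent moves in the -f' direction, i.e. s is increasing.
The nearest critical point in that direction is s = 1, where f'' = 32 > 0 (a local minimum). The iterate converges there.

1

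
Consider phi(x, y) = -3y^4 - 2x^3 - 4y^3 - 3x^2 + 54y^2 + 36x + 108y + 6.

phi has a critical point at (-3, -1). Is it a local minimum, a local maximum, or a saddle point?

The mixed partial ∂²phi/∂x∂y is 0, so the Hessian at any point is diag(phi_xx, phi_yy) = diag(-6(2x + 1), 12(-3y^2 - 2y + 9)).
At (-3, -1): H = diag(30, 96).
Both eigenvalues are positive, so H is positive definite: a local minimum.

local minimum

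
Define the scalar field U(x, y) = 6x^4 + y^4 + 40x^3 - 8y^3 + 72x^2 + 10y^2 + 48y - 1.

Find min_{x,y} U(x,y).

U(x,y) separates as P(x) + Q(y) − 1, so its minimum is min P + min Q − 1.
P'(x) = 24x(x + 2)(x + 3) vanishes at x ∈ {-3, -2, 0}; Q'(y) = 4(y - 4)(y - 3)(y + 1) vanishes at y ∈ {-1, 3, 4}.
Local minima of P (where P''>0): P(-3)=54, P(0)=0. Local minima of Q: Q(-1)=-29, Q(4)=96.
So the global minimum of U is P(0) + Q(-1) − 1 = 0 − 29 − 1 = -30, attained at (0, -1).

-30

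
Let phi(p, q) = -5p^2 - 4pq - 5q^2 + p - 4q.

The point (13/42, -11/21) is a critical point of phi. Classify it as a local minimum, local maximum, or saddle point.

The Hessian of phi is constant: H = [[-10, -4], [-4, -10]].
det(H) = (-10)·(-10) − (-4)² = 84.
det(H) > 0 and tr(H) = -20 < 0, so H is negative definite and the point is a local maximum.

local maximum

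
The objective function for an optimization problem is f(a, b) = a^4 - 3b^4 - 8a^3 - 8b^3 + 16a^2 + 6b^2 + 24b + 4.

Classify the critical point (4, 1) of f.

saddle point

The mixed partial ∂²f/∂a∂b is 0, so the Hessian at any point is diag(f_aa, f_bb) = diag(4(3a^2 - 12a + 8), 12(-3b^2 - 4b + 1)).
At (4, 1): H = diag(32, -72).
The eigenvalues have opposite signs, so H is indefinite: a saddle point.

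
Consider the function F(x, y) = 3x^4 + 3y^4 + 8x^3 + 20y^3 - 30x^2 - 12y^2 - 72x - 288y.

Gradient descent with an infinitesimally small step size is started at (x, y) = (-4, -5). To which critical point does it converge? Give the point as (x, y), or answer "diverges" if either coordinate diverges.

(-3, -4)

F is separable, so gradient descent decouples: x follows -∂F/∂x, y follows -∂F/∂y.
∂F/∂x = 12(x - 2)(x + 1)(x + 3); at x=-4 this is -216, so x increases.
∂F/∂y = 12(y - 2)(y + 3)(y + 4); at y=-5 this is -168, so y increases.
x converges to its nearest critical value -3 (a local min of the x-part); y converges to -4. The iterate converges to (-3, -4).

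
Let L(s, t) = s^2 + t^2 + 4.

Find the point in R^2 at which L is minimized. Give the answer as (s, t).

(0, 0)

L(s,t) separates as P(s) + Q(t) + 4, so its minimum is min P + min Q + 4.
P'(s) = 2s vanishes at s ∈ {0}; Q'(t) = 2t vanishes at t ∈ {0}.
Local minima of P (where P''>0): P(0)=0. Local minima of Q: Q(0)=0.
So the global minimum of L is P(0) + Q(0) + 4 = 0 + 0 + 4 = 4, attained at (0, 0).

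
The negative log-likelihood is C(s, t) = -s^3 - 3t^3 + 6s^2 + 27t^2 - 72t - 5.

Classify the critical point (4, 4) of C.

local maximum

The mixed partial ∂²C/∂s∂t is 0, so the Hessian at any point is diag(C_ss, C_tt) = diag(6(-s + 2), 18(-t + 3)).
At (4, 4): H = diag(-12, -18).
Both eigenvalues are negative, so H is negative definite: a local maximum.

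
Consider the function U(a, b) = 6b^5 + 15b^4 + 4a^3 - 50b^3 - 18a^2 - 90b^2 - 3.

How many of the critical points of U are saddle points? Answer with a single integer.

4

U separates as a function of a plus a function of b, so ∇U=0 decouples.
∂U/∂a = 12a(a - 3) = 0 at a ∈ {0, 3}; ∂U/∂b = 30b(b - 2)(b + 1)(b + 3) = 0 at b ∈ {-3, -1, 0, 2}.
The Hessian is diagonal: diag(U_aa, U_bb). Second derivatives: U_aa(0)=-36, U_aa(3)=36; U_bb(-3)=-900, U_bb(-1)=180, U_bb(0)=-180, U_bb(2)=900.
Saddle points occur where the two diagonal entries have opposite signs: (0, -1), (0, 2), (3, -3), (3, 0). Count: 4.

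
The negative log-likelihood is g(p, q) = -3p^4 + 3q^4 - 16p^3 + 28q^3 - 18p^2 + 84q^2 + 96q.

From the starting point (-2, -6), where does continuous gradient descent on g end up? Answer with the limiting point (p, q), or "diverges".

(-1, -4)

g is separable, so gradient descent decouples: p follows -∂g/∂p, q follows -∂g/∂q.
∂g/∂p = -12p(p + 1)(p + 3); at p=-2 this is -24, so p increases.
∂g/∂q = 12(q + 1)(q + 2)(q + 4); at q=-6 this is -480, so q increases.
p converges to its nearest critical value -1 (a local min of the p-part); q converges to -4. The iterate converges to (-1, -4).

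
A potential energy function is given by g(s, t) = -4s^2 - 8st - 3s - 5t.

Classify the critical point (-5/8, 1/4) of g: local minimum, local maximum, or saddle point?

The Hessian of g is constant: H = [[-8, -8], [-8, 0]].
det(H) = (-8)·0 − (-8)² = -64.
Since det(H) < 0, H is indefinite and the critical point is a saddle point.

saddle point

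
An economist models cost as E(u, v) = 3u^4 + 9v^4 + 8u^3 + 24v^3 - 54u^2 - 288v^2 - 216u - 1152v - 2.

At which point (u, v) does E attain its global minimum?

E(u,v) separates as P(u) + Q(v) − 2, so its minimum is min P + min Q − 2.
P'(u) = 12(u - 3)(u + 2)(u + 3) vanishes at u ∈ {-3, -2, 3}; Q'(v) = 36(v - 4)(v + 2)(v + 4) vanishes at v ∈ {-4, -2, 4}.
Local minima of P (where P''>0): P(-3)=189, P(3)=-675. Local minima of Q: Q(-4)=768, Q(4)=-5376.
So the global minimum of E is P(3) + Q(4) − 2 = -675 − 5376 − 2 = -6053, attained at (3, 4).

(3, 4)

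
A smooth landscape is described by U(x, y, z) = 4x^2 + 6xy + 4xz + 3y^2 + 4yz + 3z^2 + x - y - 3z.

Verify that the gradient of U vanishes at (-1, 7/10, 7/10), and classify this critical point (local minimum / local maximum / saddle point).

∇U = (8x + 6y + 4z + 1, 6x + 6y + 4z - 1, 4x + 4y + 6z - 3); substituting (-1, 7/10, 7/10) gives ∇U = (0, 0, 0), so (-1, 7/10, 7/10) is indeed a critical point.
The Hessian is constant: H = [[8, 6, 4], [6, 6, 4], [4, 4, 6]].
Leading principal minors: Δ₁ = 8, Δ₂ = 12, Δ₃ = 40.
All leading minors are positive, so H is positive definite: a local minimum.

local minimum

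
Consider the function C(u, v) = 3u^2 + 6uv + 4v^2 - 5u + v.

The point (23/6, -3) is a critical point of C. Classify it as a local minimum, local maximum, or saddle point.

local minimum

The Hessian of C is constant: H = [[6, 6], [6, 8]].
det(H) = 6·8 − 6² = 12.
det(H) > 0 and tr(H) = 14 > 0, so H is positive definite and the point is a local minimum.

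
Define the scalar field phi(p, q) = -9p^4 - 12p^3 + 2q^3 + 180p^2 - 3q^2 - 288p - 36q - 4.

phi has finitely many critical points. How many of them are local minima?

phi separates as a function of p plus a function of q, so ∇phi=0 decouples.
∂phi/∂p = -36(p - 2)(p - 1)(p + 4) = 0 at p ∈ {-4, 1, 2}; ∂phi/∂q = 6(q - 3)(q + 2) = 0 at q ∈ {-2, 3}.
The Hessian is diagonal: diag(phi_pp, phi_qq). Second derivatives: phi_pp(-4)=-1080, phi_pp(1)=180, phi_pp(2)=-216; phi_qq(-2)=-30, phi_qq(3)=30.
Local minima occur where both diagonal entries positive: (1, 3). Count: 1.

1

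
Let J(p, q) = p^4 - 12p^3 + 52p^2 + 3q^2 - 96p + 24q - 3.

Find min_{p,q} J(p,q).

-115

J(p,q) separates as A(p) + B(q) − 3, so its minimum is min A + min B − 3.
A'(p) = 4(p - 4)(p - 3)(p - 2) vanishes at p ∈ {2, 3, 4}; B'(q) = 6q + 24 vanishes at q ∈ {-4}.
Local minima of A (where A''>0): A(2)=-64, A(4)=-64. Local minima of B: B(-4)=-48.
So the global minimum of J is A(2) + B(-4) − 3 = -64 − 48 − 3 = -115, attained at (2, -4).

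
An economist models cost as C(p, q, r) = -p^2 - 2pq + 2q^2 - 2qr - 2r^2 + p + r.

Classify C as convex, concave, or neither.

neither

C is quadratic, so its Hessian is the constant matrix H = [[-2, -2, 0], [-2, 4, -2], [0, -2, -4]].
Leading principal minors: -2, -12, 56.
Neither pattern holds ⇒ H is indefinite ⇒ neither convex nor concave.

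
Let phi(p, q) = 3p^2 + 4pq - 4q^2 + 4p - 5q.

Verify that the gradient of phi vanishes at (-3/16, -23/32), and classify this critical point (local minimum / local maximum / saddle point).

∇phi = (6p + 4q + 4, 4p - 8q - 5); substituting (-3/16, -23/32) gives ∇phi = (0, 0), so (-3/16, -23/32) is indeed a critical point.
The Hessian of phi is constant: H = [[6, 4], [4, -8]].
det(H) = 6·(-8) − 4² = -64.
Since det(H) < 0, H is indefinite and the critical point is a saddle point.

saddle point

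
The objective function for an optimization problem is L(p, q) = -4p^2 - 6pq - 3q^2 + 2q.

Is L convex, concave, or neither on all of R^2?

L is quadratic, so its Hessian is the constant matrix H = [[-8, -6], [-6, -6]].
det(H) = 12, tr(H) = -14.
det(H) > 0 and tr(H) < 0, so H is negative definite everywhere: concave.

concave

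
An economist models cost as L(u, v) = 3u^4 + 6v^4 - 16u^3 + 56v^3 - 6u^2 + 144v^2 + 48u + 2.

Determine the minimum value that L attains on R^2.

-158

L(u,v) separates as P(u) + Q(v) + 2, so its minimum is min P + min Q + 2.
P'(u) = 12(u - 4)(u - 1)(u + 1) vanishes at u ∈ {-1, 1, 4}; Q'(v) = 24v(v + 3)(v + 4) vanishes at v ∈ {-4, -3, 0}.
Local minima of P (where P''>0): P(-1)=-35, P(4)=-160. Local minima of Q: Q(-4)=256, Q(0)=0.
So the global minimum of L is P(4) + Q(0) + 2 = -160 + 0 + 2 = -158, attained at (4, 0).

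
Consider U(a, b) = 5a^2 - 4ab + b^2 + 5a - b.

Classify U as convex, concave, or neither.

U is quadratic, so its Hessian is the constant matrix H = [[10, -4], [-4, 2]].
det(H) = 4, tr(H) = 12.
det(H) > 0 and tr(H) > 0, so H is positive definite everywhere: convex.

convex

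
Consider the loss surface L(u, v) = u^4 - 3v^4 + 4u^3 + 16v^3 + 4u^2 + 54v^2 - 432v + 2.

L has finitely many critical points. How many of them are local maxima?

L separates as a function of u plus a function of v, so ∇L=0 decouples.
∂L/∂u = 4u(u + 1)(u + 2) = 0 at u ∈ {-2, -1, 0}; ∂L/∂v = -12(v - 4)(v - 3)(v + 3) = 0 at v ∈ {-3, 3, 4}.
The Hessian is diagonal: diag(L_uu, L_vv). Second derivatives: L_uu(-2)=8, L_uu(-1)=-4, L_uu(0)=8; L_vv(-3)=-504, L_vv(3)=72, L_vv(4)=-84.
Local maxima occur where both diagonal entries negative: (-1, -3), (-1, 4). Count: 2.

2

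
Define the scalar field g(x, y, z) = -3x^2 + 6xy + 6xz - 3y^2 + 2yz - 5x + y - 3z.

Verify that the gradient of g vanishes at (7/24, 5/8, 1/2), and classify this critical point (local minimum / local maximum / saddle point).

saddle point

∇g = (-6x + 6y + 6z - 5, 6x - 6y + 2z + 1, 6x + 2y - 3); substituting (7/24, 5/8, 1/2) gives ∇g = (0, 0, 0), so (7/24, 5/8, 1/2) is indeed a critical point.
The Hessian is constant: H = [[-6, 6, 6], [6, -6, 2], [6, 2, 0]].
Leading principal minors: Δ₁ = -6, Δ₂ = 0, Δ₃ = 384.
The minors fit neither the all-positive nor the alternating-sign pattern, so H is indefinite: a saddle point.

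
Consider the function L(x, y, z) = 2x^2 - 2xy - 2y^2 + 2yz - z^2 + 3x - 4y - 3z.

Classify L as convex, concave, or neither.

neither

L is quadratic, so its Hessian is the constant matrix H = [[4, -2, 0], [-2, -4, 2], [0, 2, -2]].
Leading principal minors: 4, -20, 24.
Neither pattern holds ⇒ H is indefinite ⇒ neither convex nor concave.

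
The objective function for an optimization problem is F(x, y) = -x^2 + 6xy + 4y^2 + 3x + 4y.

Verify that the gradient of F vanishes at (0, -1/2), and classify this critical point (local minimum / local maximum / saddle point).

∇F = (-2x + 6y + 3, 6x + 8y + 4); substituting (0, -1/2) gives ∇F = (0, 0), so (0, -1/2) is indeed a critical point.
The Hessian of F is constant: H = [[-2, 6], [6, 8]].
det(H) = (-2)·8 − 6² = -52.
Since det(H) < 0, H is indefinite and the critical point is a saddle point.

saddle point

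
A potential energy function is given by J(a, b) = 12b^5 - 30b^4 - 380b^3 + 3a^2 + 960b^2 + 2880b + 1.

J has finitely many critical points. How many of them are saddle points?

J separates as a function of a plus a function of b, so ∇J=0 decouples.
∂J/∂a = 6a = 0 at a ∈ {0}; ∂J/∂b = 60(b - 4)(b - 3)(b + 1)(b + 4) = 0 at b ∈ {-4, -1, 3, 4}.
The Hessian is diagonal: diag(J_aa, J_bb). Second derivatives: J_aa(0)=6; J_bb(-4)=-10080, J_bb(-1)=3600, J_bb(3)=-1680, J_bb(4)=2400.
Saddle points occur where the two diagonal entries have opposite signs: (0, -4), (0, 3). Count: 2.

2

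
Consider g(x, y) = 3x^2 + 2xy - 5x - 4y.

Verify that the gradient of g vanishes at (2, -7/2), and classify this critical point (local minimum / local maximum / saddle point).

saddle point

∇g = (6x + 2y - 5, 2x - 4); substituting (2, -7/2) gives ∇g = (0, 0), so (2, -7/2) is indeed a critical point.
The Hessian of g is constant: H = [[6, 2], [2, 0]].
det(H) = 6·0 − 2² = -4.
Since det(H) < 0, H is indefinite and the critical point is a saddle point.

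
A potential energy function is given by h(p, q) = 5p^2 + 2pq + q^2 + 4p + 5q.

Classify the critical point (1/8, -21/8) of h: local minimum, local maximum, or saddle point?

The Hessian of h is constant: H = [[10, 2], [2, 2]].
det(H) = 10·2 − 2² = 16.
det(H) > 0 and tr(H) = 12 > 0, so H is positive definite and the point is a local minimum.

local minimum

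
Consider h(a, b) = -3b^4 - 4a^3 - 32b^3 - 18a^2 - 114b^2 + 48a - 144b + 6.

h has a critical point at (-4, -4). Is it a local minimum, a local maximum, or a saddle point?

The mixed partial ∂²h/∂a∂b is 0, so the Hessian at any point is diag(h_aa, h_bb) = diag(-12(2a + 3), -12(3b^2 + 16b + 19)).
At (-4, -4): H = diag(60, -36).
The eigenvalues have opposite signs, so H is indefinite: a saddle point.

saddle point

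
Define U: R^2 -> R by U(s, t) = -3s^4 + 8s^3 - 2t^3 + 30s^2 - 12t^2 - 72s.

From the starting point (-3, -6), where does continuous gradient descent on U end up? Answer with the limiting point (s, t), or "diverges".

diverges

U is separable, so gradient descent decouples: s follows -∂U/∂s, t follows -∂U/∂t.
∂U/∂s = -12(s - 3)(s - 1)(s + 2); at s=-3 this is 288, so s decreases.
∂U/∂t = -6t(t + 4); at t=-6 this is -72, so t increases.
The s-coordinate has no critical point in that direction and runs off to infinity.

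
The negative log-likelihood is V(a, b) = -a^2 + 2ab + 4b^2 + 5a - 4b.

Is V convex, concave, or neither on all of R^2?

V is quadratic, so its Hessian is the constant matrix H = [[-2, 2], [2, 8]].
det(H) = -20, tr(H) = 6.
det(H) < 0, so H is indefinite: neither convex nor concave.

neither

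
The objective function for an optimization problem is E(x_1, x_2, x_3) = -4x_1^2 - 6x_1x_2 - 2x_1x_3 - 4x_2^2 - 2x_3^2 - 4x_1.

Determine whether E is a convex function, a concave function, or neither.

E is quadratic, so its Hessian is the constant matrix H = [[-8, -6, -2], [-6, -8, 0], [-2, 0, -4]].
Leading principal minors: -8, 28, -80.
Signs alternate −, +, − ⇒ H ≺ 0 ⇒ concave.

concave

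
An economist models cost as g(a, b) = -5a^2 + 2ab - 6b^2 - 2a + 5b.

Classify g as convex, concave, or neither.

concave

g is quadratic, so its Hessian is the constant matrix H = [[-10, 2], [2, -12]].
det(H) = 116, tr(H) = -22.
det(H) > 0 and tr(H) < 0, so H is negative definite everywhere: concave.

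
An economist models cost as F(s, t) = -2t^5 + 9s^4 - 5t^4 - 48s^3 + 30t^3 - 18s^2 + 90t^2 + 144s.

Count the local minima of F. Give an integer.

4

F separates as a function of s plus a function of t, so ∇F=0 decouples.
∂F/∂s = 36(s - 4)(s - 1)(s + 1) = 0 at s ∈ {-1, 1, 4}; ∂F/∂t = -10t(t - 3)(t + 2)(t + 3) = 0 at t ∈ {-3, -2, 0, 3}.
The Hessian is diagonal: diag(F_ss, F_tt). Second derivatives: F_ss(-1)=360, F_ss(1)=-216, F_ss(4)=540; F_tt(-3)=180, F_tt(-2)=-100, F_tt(0)=180, F_tt(3)=-900.
Local minima occur where both diagonal entries positive: (-1, -3), (-1, 0), (4, -3), (4, 0). Count: 4.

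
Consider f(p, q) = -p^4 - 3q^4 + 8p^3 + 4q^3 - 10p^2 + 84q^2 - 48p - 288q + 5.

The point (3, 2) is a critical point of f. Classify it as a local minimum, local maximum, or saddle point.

The mixed partial ∂²f/∂p∂q is 0, so the Hessian at any point is diag(f_pp, f_qq) = diag(4(-3p^2 + 12p - 5), 12(-3q^2 + 2q + 14)).
At (3, 2): H = diag(16, 72).
Both eigenvalues are positive, so H is positive definite: a local minimum.

local minimum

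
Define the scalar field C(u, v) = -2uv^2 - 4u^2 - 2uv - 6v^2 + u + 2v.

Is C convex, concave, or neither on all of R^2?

The term -2uv^2 is cubic, so the Hessian is not constant.
∂²C/∂v² = -4u - 12, which takes both signs as u varies (negative for sufficiently large u). A diagonal entry of the Hessian changing sign means the Hessian is neither positive- nor negative-semidefinite on all of R^2.

neither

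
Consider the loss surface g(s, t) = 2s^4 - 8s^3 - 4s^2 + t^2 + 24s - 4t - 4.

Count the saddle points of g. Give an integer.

g separates as a function of s plus a function of t, so ∇g=0 decouples.
∂g/∂s = 8(s - 3)(s - 1)(s + 1) = 0 at s ∈ {-1, 1, 3}; ∂g/∂t = 2(t - 2) = 0 at t ∈ {2}.
The Hessian is diagonal: diag(g_ss, g_tt). Second derivatives: g_ss(-1)=64, g_ss(1)=-32, g_ss(3)=64; g_tt(2)=2.
Saddle points occur where the two diagonal entries have opposite signs: (1, 2). Count: 1.

1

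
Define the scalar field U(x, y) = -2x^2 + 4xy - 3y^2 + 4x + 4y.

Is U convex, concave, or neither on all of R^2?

concave

U is quadratic, so its Hessian is the constant matrix H = [[-4, 4], [4, -6]].
det(H) = 8, tr(H) = -10.
det(H) > 0 and tr(H) < 0, so H is negative definite everywhere: concave.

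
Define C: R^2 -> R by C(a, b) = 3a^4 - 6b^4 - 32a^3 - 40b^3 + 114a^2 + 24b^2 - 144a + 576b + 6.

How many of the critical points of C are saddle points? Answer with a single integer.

C separates as a function of a plus a function of b, so ∇C=0 decouples.
∂C/∂a = 12(a - 4)(a - 3)(a - 1) = 0 at a ∈ {1, 3, 4}; ∂C/∂b = -24(b - 2)(b + 3)(b + 4) = 0 at b ∈ {-4, -3, 2}.
The Hessian is diagonal: diag(C_aa, C_bb). Second derivatives: C_aa(1)=72, C_aa(3)=-24, C_aa(4)=36; C_bb(-4)=-144, C_bb(-3)=120, C_bb(2)=-720.
Saddle points occur where the two diagonal entries have opposite signs: (1, -4), (1, 2), (3, -3), (4, -4), (4, 2). Count: 5.

5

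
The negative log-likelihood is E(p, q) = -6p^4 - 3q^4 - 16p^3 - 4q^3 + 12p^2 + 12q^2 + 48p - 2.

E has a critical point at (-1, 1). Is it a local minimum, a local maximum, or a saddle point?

The mixed partial ∂²E/∂p∂q is 0, so the Hessian at any point is diag(E_pp, E_qq) = diag(24(-3p^2 - 4p + 1), 12(-3q^2 - 2q + 2)).
At (-1, 1): H = diag(48, -36).
The eigenvalues have opposite signs, so H is indefinite: a saddle point.

saddle point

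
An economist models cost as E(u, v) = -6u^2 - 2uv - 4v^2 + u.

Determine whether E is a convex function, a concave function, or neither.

E is quadratic, so its Hessian is the constant matrix H = [[-12, -2], [-2, -8]].
det(H) = 92, tr(H) = -20.
det(H) > 0 and tr(H) < 0, so H is negative definite everywhere: concave.

concave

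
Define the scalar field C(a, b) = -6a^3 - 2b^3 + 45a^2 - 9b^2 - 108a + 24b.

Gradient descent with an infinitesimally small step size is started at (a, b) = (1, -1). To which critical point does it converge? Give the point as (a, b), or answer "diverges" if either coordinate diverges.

(2, -4)

C is separable, so gradient descent decouples: a follows -∂C/∂a, b follows -∂C/∂b.
∂C/∂a = -18(a - 3)(a - 2); at a=1 this is -36, so a increases.
∂C/∂b = -6(b - 1)(b + 4); at b=-1 this is 36, so b decreases.
a converges to its nearest critical value 2 (a local min of the a-part); b converges to -4. The iterate converges to (2, -4).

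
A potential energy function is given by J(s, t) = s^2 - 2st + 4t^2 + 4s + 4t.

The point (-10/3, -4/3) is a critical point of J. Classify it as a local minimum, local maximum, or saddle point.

local minimum

The Hessian of J is constant: H = [[2, -2], [-2, 8]].
det(H) = 2·8 − (-2)² = 12.
det(H) > 0 and tr(H) = 10 > 0, so H is positive definite and the point is a local minimum.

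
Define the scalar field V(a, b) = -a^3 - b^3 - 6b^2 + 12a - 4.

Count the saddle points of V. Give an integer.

V separates as a function of a plus a function of b, so ∇V=0 decouples.
∂V/∂a = -3(a - 2)(a + 2) = 0 at a ∈ {-2, 2}; ∂V/∂b = -3b(b + 4) = 0 at b ∈ {-4, 0}.
The Hessian is diagonal: diag(V_aa, V_bb). Second derivatives: V_aa(-2)=12, V_aa(2)=-12; V_bb(-4)=12, V_bb(0)=-12.
Saddle points occur where the two diagonal entries have opposite signs: (-2, 0), (2, -4). Count: 2.

2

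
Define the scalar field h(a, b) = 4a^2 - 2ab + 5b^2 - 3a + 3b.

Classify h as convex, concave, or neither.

h is quadratic, so its Hessian is the constant matrix H = [[8, -2], [-2, 10]].
det(H) = 76, tr(H) = 18.
det(H) > 0 and tr(H) > 0, so H is positive definite everywhere: convex.

convex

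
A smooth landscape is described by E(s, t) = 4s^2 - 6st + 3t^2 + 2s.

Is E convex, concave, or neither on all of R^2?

convex

E is quadratic, so its Hessian is the constant matrix H = [[8, -6], [-6, 6]].
det(H) = 12, tr(H) = 14.
det(H) > 0 and tr(H) > 0, so H is positive definite everywhere: convex.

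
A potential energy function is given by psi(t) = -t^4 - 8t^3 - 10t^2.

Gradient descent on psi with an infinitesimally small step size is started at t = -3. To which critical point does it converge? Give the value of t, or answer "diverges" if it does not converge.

-1

psi'(t) = -4t(t + 1)(t + 5), so psi'(-3) = -48.
Gradient descent moves in the -psi' direction, i.e. t is increasing.
The nearest critical point in that direction is t = -1, where psi'' = 16 > 0 (a local minimum). The iterate converges there.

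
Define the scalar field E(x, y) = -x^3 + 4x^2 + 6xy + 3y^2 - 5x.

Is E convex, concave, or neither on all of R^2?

neither

The term -x^3 is cubic, so the Hessian is not constant.
∂²E/∂x² = -6x + 8, which takes both signs as x varies (negative for sufficiently large x). A diagonal entry of the Hessian changing sign means the Hessian is neither positive- nor negative-semidefinite on all of R^2.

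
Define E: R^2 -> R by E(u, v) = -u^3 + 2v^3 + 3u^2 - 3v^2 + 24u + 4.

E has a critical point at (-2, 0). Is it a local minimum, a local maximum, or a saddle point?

The mixed partial ∂²E/∂u∂v is 0, so the Hessian at any point is diag(E_uu, E_vv) = diag(6(-u + 1), 6(2v - 1)).
At (-2, 0): H = diag(18, -6).
The eigenvalues have opposite signs, so H is indefinite: a saddle point.

saddle point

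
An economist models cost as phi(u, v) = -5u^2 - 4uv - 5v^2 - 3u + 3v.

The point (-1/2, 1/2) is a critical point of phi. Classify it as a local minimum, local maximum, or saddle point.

The Hessian of phi is constant: H = [[-10, -4], [-4, -10]].
det(H) = (-10)·(-10) − (-4)² = 84.
det(H) > 0 and tr(H) = -20 < 0, so H is negative definite and the point is a local maximum.

local maximum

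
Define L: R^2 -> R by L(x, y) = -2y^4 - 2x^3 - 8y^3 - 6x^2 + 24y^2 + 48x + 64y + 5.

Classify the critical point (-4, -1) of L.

local minimum

The mixed partial ∂²L/∂x∂y is 0, so the Hessian at any point is diag(L_xx, L_yy) = diag(-12(x + 1), 24(-y^2 - 2y + 2)).
At (-4, -1): H = diag(36, 72).
Both eigenvalues are positive, so H is positive definite: a local minimum.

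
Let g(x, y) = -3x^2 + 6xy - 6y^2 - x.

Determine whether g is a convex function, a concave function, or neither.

g is quadratic, so its Hessian is the constant matrix H = [[-6, 6], [6, -12]].
det(H) = 36, tr(H) = -18.
det(H) > 0 and tr(H) < 0, so H is negative definite everywhere: concave.

concave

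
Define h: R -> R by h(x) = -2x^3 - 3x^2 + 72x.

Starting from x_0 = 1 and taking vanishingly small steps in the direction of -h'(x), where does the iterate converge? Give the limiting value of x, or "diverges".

h'(x) = -6(x - 3)(x + 4), so h'(1) = 60.
Gradient descent moves in the -h' direction, i.e. x is decreasing.
The nearest critical point in that direction is x = -4, where h'' = 42 > 0 (a local minimum). The iterate converges there.

-4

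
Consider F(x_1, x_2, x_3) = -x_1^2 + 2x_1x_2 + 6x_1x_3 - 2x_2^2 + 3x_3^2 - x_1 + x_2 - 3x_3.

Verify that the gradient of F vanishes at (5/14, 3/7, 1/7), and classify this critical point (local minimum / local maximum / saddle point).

∇F = (-2x_1 + 2x_2 + 6x_3 - 1, 2x_1 - 4x_2 + 1, 6x_1 + 6x_3 - 3); substituting (5/14, 3/7, 1/7) gives ∇F = (0, 0, 0), so (5/14, 3/7, 1/7) is indeed a critical point.
The Hessian is constant: H = [[-2, 2, 6], [2, -4, 0], [6, 0, 6]].
Leading principal minors: Δ₁ = -2, Δ₂ = 4, Δ₃ = 168.
The minors fit neither the all-positive nor the alternating-sign pattern, so H is indefinite: a saddle point.

saddle point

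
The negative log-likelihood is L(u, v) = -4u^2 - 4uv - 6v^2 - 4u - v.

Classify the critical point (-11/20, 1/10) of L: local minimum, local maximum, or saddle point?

The Hessian of L is constant: H = [[-8, -4], [-4, -12]].
det(H) = (-8)·(-12) − (-4)² = 80.
det(H) > 0 and tr(H) = -20 < 0, so H is negative definite and the point is a local maximum.

local maximum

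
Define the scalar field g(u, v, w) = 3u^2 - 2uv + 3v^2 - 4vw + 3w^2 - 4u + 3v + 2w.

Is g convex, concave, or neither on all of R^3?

convex

g is quadratic, so its Hessian is the constant matrix H = [[6, -2, 0], [-2, 6, -4], [0, -4, 6]].
Leading principal minors: 6, 32, 96.
All positive ⇒ H ≻ 0 ⇒ convex.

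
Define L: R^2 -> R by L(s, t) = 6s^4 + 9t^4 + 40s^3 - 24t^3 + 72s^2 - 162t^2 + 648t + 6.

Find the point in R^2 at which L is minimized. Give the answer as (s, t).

L(s,t) separates as P(s) + Q(t) + 6, so its minimum is min P + min Q + 6.
P'(s) = 24s(s + 2)(s + 3) vanishes at s ∈ {-3, -2, 0}; Q'(t) = 36(t - 3)(t - 2)(t + 3) vanishes at t ∈ {-3, 2, 3}.
Local minima of P (where P''>0): P(-3)=54, P(0)=0. Local minima of Q: Q(-3)=-2025, Q(3)=567.
So the global minimum of L is P(0) + Q(-3) + 6 = 0 − 2025 + 6 = -2019, attained at (0, -3).

(0, -3)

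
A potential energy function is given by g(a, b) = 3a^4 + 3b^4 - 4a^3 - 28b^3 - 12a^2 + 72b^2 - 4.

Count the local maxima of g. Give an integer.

1

g separates as a function of a plus a function of b, so ∇g=0 decouples.
∂g/∂a = 12a(a - 2)(a + 1) = 0 at a ∈ {-1, 0, 2}; ∂g/∂b = 12b(b - 4)(b - 3) = 0 at b ∈ {0, 3, 4}.
The Hessian is diagonal: diag(g_aa, g_bb). Second derivatives: g_aa(-1)=36, g_aa(0)=-24, g_aa(2)=72; g_bb(0)=144, g_bb(3)=-36, g_bb(4)=48.
Local maxima occur where both diagonal entries negative: (0, 3). Count: 1.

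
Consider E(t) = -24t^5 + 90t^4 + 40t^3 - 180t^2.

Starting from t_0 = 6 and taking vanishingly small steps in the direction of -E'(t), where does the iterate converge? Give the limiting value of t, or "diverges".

E'(t) = -120t(t - 3)(t - 1)(t + 1), so E'(6) = -75600.
Gradient descent moves in the -E' direction, i.e. t is increasing.
There is no critical point above t=6, and E' keeps the same sign, so the iterate runs off to +∞.

diverges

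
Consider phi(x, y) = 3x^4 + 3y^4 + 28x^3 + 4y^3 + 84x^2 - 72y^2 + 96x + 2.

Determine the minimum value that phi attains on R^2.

-702

phi(x,y) separates as P(x) + Q(y) + 2, so its minimum is min P + min Q + 2.
P'(x) = 12(x + 1)(x + 2)(x + 4) vanishes at x ∈ {-4, -2, -1}; Q'(y) = 12y(y - 3)(y + 4) vanishes at y ∈ {-4, 0, 3}.
Local minima of P (where P''>0): P(-4)=-64, P(-1)=-37. Local minima of Q: Q(-4)=-640, Q(3)=-297.
So the global minimum of phi is P(-4) + Q(-4) + 2 = -64 − 640 + 2 = -702, attained at (-4, -4).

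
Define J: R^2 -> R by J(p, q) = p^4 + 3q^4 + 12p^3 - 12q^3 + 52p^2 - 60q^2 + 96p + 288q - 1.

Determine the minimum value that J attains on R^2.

-902

J(p,q) separates as A(p) + B(q) − 1, so its minimum is min A + min B − 1.
A'(p) = 4(p + 2)(p + 3)(p + 4) vanishes at p ∈ {-4, -3, -2}; B'(q) = 12(q - 4)(q - 2)(q + 3) vanishes at q ∈ {-3, 2, 4}.
Local minima of A (where A''>0): A(-4)=-64, A(-2)=-64. Local minima of B: B(-3)=-837, B(4)=192.
So the global minimum of J is A(-4) + B(-3) − 1 = -64 − 837 − 1 = -902, attained at (-4, -3).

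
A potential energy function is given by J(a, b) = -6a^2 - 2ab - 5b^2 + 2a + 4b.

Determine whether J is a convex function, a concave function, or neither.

J is quadratic, so its Hessian is the constant matrix H = [[-12, -2], [-2, -10]].
det(H) = 116, tr(H) = -22.
det(H) > 0 and tr(H) < 0, so H is negative definite everywhere: concave.

concave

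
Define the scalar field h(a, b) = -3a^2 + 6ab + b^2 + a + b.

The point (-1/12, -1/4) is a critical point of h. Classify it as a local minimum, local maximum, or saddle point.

saddle point

The Hessian of h is constant: H = [[-6, 6], [6, 2]].
det(H) = (-6)·2 − 6² = -48.
Since det(H) < 0, H is indefinite and the critical point is a saddle point.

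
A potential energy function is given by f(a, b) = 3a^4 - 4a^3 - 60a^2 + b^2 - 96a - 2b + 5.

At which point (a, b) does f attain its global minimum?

f(a,b) separates as P(a) + Q(b) + 5, so its minimum is min P + min Q + 5.
P'(a) = 12(a - 4)(a + 1)(a + 2) vanishes at a ∈ {-2, -1, 4}; Q'(b) = 2b - 2 vanishes at b ∈ {1}.
Local minima of P (where P''>0): P(-2)=32, P(4)=-832. Local minima of Q: Q(1)=-1.
So the global minimum of f is P(4) + Q(1) + 5 = -832 − 1 + 5 = -828, attained at (4, 1).

(4, 1)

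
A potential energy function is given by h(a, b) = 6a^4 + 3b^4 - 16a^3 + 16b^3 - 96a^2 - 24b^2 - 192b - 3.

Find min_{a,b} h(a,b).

-1331

h(a,b) separates as P(a) + Q(b) − 3, so its minimum is min P + min Q − 3.
P'(a) = 24a(a - 4)(a + 2) vanishes at a ∈ {-2, 0, 4}; Q'(b) = 12(b - 2)(b + 2)(b + 4) vanishes at b ∈ {-4, -2, 2}.
Local minima of P (where P''>0): P(-2)=-160, P(4)=-1024. Local minima of Q: Q(-4)=128, Q(2)=-304.
So the global minimum of h is P(4) + Q(2) − 3 = -1024 − 304 − 3 = -1331, attained at (4, 2).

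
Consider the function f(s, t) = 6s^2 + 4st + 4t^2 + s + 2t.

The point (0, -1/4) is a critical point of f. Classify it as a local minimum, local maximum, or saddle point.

The Hessian of f is constant: H = [[12, 4], [4, 8]].
det(H) = 12·8 − 4² = 80.
det(H) > 0 and tr(H) = 20 > 0, so H is positive definite and the point is a local minimum.

local minimum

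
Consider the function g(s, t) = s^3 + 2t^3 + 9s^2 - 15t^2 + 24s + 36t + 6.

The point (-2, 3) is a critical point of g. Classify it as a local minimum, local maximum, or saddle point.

local minimum

The mixed partial ∂²g/∂s∂t is 0, so the Hessian at any point is diag(g_ss, g_tt) = diag(6(s + 3), 6(2t - 5)).
At (-2, 3): H = diag(6, 6).
Both eigenvalues are positive, so H is positive definite: a local minimum.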